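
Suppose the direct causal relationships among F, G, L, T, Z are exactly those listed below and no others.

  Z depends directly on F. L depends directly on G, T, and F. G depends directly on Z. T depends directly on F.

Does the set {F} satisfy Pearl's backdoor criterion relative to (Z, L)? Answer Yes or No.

Backdoor paths from Z to L (paths whose first edge points into Z):
  P1: Z <- F -> T -> L
  P2: Z <- F -> L
Condition 1 (no descendant of Z in the set): holds — descendants of Z are {G, L}; none are in {F}.
Condition 2 (every backdoor path blocked by {F}):
  P1: blocked at fork node F ∈ conditioning set.
  P2: blocked at fork node F ∈ conditioning set.
{F} satisfies the backdoor criterion.

Yes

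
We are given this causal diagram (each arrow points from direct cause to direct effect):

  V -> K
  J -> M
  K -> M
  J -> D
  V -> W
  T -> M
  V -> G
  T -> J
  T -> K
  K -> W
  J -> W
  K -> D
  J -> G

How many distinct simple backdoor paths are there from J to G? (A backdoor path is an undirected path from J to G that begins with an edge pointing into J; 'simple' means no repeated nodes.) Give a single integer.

A backdoor path from J to G is any simple undirected path whose first edge points into J (i.e. leaves J via a parent).
Parents of J: {T}.
Enumerating:
  P1: J <- T -> K <- V -> G
  P2: J <- T -> K -> W <- V -> G
  P3: J <- T -> M <- K <- V -> G
  P4: J <- T -> M <- K -> W <- V -> G
That exhausts the simple backdoor paths. Count: 4.

4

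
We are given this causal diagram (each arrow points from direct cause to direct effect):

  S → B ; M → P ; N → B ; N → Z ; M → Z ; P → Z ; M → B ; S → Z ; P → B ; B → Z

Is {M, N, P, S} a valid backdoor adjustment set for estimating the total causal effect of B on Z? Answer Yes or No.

Yes

Backdoor paths from B to Z (paths whose first edge points into B):
  P1: B <- M -> P -> Z
  P2: B <- M -> Z
  P3: B <- P <- M -> Z
  P4: B <- P -> Z
  P5: B <- N -> Z
  P6: B <- S -> Z
Condition 1 (no descendant of B in the set): holds — descendants of B are {Z}; none are in {M, N, P, S}.
Condition 2 (every backdoor path blocked by {M, N, P, S}):
  P1: blocked at fork node M ∈ conditioning set.
  P2: blocked at fork node M ∈ conditioning set.
  P3: blocked at chain node P ∈ conditioning set.
  P4: blocked at fork node P ∈ conditioning set.
  P5: blocked at fork node N ∈ conditioning set.
  P6: blocked at fork node S ∈ conditioning set.
{M, N, P, S} satisfies the backdoor criterion.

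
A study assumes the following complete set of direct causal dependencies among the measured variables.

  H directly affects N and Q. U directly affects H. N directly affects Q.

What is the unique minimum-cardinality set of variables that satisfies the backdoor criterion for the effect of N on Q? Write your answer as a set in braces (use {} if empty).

{H}

Variables eligible for adjustment (non-descendants of N, excluding N and Q): {H, U}.
Backdoor paths from N to Q:
  P1: N <- H -> Q
The empty set is not sufficient: P1 (N <- H -> Q) has no collider blocking it and no conditioned non-collider, so it is open.
Try {H}:
  P1: blocked at fork node H ∈ conditioning set.
{H} contains no descendant of N and blocks every backdoor path.
No other singleton works — e.g. {U} leaves P1 open — so {H} is the unique smallest valid adjustment set.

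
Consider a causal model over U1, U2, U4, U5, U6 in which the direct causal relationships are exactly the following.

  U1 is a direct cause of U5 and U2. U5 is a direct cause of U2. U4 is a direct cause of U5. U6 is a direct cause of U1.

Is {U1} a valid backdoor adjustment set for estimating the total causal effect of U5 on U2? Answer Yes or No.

Backdoor paths from U5 to U2 (paths whose first edge points into U5):
  P1: U5 <- U1 -> U2
Condition 1 (no descendant of U5 in the set): holds — descendants of U5 are {U2}; none are in {U1}.
Condition 2 (every backdoor path blocked by {U1}):
  P1: blocked at fork node U1 ∈ conditioning set.
{U1} satisfies the backdoor criterion.

Yes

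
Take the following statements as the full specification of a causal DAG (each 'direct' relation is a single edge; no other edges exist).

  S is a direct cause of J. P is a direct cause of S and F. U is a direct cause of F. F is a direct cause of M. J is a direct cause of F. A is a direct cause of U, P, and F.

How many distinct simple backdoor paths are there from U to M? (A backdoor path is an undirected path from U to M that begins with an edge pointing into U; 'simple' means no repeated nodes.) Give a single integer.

A backdoor path from U to M is any simple undirected path whose first edge points into U (i.e. leaves U via a parent).
Parents of U: {A}.
Enumerating:
  P1: U <- A -> P -> S -> J -> F -> M
  P2: U <- A -> P -> F -> M
  P3: U <- A -> F -> M
That exhausts the simple backdoor paths. Count: 3.

3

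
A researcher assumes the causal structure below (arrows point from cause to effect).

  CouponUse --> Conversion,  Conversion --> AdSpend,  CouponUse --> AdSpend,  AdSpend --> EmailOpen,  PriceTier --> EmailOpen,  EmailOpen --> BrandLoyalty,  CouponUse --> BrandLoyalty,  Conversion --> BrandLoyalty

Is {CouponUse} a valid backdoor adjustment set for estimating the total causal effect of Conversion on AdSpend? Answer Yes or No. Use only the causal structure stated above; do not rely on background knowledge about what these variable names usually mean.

Yes

Backdoor paths from Conversion to AdSpend (paths whose first edge points into Conversion):
  P1: Conversion <- CouponUse -> AdSpend
  P2: Conversion <- CouponUse -> BrandLoyalty <- EmailOpen <- AdSpend
Condition 1 (no descendant of Conversion in the set): holds — descendants of Conversion are {AdSpend, BrandLoyalty, EmailOpen}; none are in {CouponUse}.
Condition 2 (every backdoor path blocked by {CouponUse}):
  P1: blocked at fork node CouponUse ∈ conditioning set.
  P2: blocked at fork node CouponUse ∈ conditioning set.
{CouponUse} satisfies the backdoor criterion.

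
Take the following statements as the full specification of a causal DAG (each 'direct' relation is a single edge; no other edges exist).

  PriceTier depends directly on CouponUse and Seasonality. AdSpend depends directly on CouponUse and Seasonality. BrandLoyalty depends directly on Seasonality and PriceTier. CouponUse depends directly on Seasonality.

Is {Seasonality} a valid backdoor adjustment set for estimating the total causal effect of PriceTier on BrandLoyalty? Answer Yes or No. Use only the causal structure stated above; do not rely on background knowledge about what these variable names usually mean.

Backdoor paths from PriceTier to BrandLoyalty (paths whose first edge points into PriceTier):
  P1: PriceTier <- Seasonality -> BrandLoyalty
  P2: PriceTier <- CouponUse <- Seasonality -> BrandLoyalty
  P3: PriceTier <- CouponUse -> AdSpend <- Seasonality -> BrandLoyalty
Condition 1 (no descendant of PriceTier in the set): holds — descendants of PriceTier are {BrandLoyalty}; none are in {Seasonality}.
Condition 2 (every backdoor path blocked by {Seasonality}):
  P1: blocked at fork node Seasonality ∈ conditioning set.
  P2: blocked at fork node Seasonality ∈ conditioning set.
  P3: blocked at collider AdSpend (neither it nor any descendant is in the conditioning set).
{Seasonality} satisfies the backdoor criterion.

Yes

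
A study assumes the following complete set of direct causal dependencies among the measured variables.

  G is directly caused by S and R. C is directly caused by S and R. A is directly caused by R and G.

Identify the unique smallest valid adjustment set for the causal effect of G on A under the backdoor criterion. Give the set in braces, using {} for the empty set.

Variables eligible for adjustment (non-descendants of G, excluding G and A): {C, R, S}.
Backdoor paths from G to A:
  P1: G <- S -> C <- R -> A
  P2: G <- R -> A
The empty set is not sufficient: P2 (G <- R -> A) has no collider blocking it and no conditioned non-collider, so it is open.
Try {R}:
  P1: blocked at collider C (neither it nor any descendant is in the conditioning set).
  P2: blocked at fork node R ∈ conditioning set.
{R} contains no descendant of G and blocks every backdoor path.
No other singleton works — e.g. {S} leaves P2 open — so {R} is the unique smallest valid adjustment set.

{R}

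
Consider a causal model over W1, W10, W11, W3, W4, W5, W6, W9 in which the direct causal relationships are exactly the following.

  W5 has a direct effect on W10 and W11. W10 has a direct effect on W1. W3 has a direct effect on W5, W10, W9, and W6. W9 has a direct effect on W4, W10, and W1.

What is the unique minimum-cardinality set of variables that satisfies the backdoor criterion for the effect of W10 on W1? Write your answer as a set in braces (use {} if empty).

Variables eligible for adjustment (non-descendants of W10, excluding W10 and W1): {W11, W3, W4, W5, W6, W9}.
Backdoor paths from W10 to W1:
  P1: W10 <- W3 -> W9 -> W1
  P2: W10 <- W5 <- W3 -> W9 -> W1
  P3: W10 <- W9 -> W1
The empty set is not sufficient: P1 (W10 <- W3 -> W9 -> W1) has no collider blocking it and no conditioned non-collider, so it is open.
Try {W9}:
  P1: blocked at chain node W9 ∈ conditioning set.
  P2: blocked at chain node W9 ∈ conditioning set.
  P3: blocked at fork node W9 ∈ conditioning set.
{W9} contains no descendant of W10 and blocks every backdoor path.
No other singleton works — e.g. {W3} leaves P3 open — so {W9} is the unique smallest valid adjustment set.

{W9}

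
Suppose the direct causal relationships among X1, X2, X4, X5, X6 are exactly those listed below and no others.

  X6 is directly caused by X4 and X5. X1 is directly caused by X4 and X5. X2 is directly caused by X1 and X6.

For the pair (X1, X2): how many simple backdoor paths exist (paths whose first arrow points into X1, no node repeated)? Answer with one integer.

A backdoor path from X1 to X2 is any simple undirected path whose first edge points into X1 (i.e. leaves X1 via a parent).
Parents of X1: {X4, X5}.
Enumerating:
  P1: X1 <- X5 -> X6 -> X2
  P2: X1 <- X4 -> X6 -> X2
That exhausts the simple backdoor paths. Count: 2.

2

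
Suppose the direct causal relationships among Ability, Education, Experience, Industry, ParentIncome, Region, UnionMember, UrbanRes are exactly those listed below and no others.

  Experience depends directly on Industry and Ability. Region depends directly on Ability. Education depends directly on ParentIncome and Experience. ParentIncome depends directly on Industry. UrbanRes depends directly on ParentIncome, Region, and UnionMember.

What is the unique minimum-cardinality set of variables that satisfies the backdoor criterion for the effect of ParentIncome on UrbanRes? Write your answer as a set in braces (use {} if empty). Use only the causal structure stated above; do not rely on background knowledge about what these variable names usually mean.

Variables eligible for adjustment (non-descendants of ParentIncome, excluding ParentIncome and UrbanRes): {Ability, Experience, Industry, Region, UnionMember}.
Backdoor paths from ParentIncome to UrbanRes:
  P1: ParentIncome <- Industry -> Experience <- Ability -> Region -> UrbanRes
Each backdoor path contains an unconditioned collider, so every path is already blocked with the empty conditioning set:
  P1: blocked at collider Experience (neither it nor any descendant is in the conditioning set).
The empty set is therefore the unique smallest valid set.

{}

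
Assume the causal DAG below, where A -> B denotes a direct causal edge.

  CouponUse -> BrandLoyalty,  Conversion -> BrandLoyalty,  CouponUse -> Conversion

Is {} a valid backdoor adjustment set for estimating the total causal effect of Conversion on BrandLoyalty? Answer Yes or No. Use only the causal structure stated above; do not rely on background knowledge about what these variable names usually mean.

Backdoor paths from Conversion to BrandLoyalty (paths whose first edge points into Conversion):
  P1: Conversion <- CouponUse -> BrandLoyalty
Condition 1 (no descendant of Conversion in the set): holds — descendants of Conversion are {BrandLoyalty}; none are in {}.
Condition 2 (every backdoor path blocked by {}):
  P1: open — no interior node is in the conditioning set.
{} does not satisfy the backdoor criterion.

No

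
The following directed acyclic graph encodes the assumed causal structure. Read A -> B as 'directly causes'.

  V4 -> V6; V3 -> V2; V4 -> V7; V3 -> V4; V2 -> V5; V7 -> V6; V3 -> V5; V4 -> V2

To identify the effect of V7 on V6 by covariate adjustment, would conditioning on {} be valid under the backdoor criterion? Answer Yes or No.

No

Backdoor paths from V7 to V6 (paths whose first edge points into V7):
  P1: V7 <- V4 -> V6
Condition 1 (no descendant of V7 in the set): holds — descendants of V7 are {V6}; none are in {}.
Condition 2 (every backdoor path blocked by {}):
  P1: open — no interior node is in the conditioning set.
{} does not satisfy the backdoor criterion.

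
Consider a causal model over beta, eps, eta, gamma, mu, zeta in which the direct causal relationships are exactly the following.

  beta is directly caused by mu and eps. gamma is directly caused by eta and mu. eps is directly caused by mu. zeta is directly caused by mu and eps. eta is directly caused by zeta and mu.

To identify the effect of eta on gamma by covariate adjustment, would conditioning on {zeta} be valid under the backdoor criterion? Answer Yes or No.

Backdoor paths from eta to gamma (paths whose first edge points into eta):
  P1: eta <- mu -> gamma
  P2: eta <- zeta <- mu -> gamma
  P3: eta <- zeta <- eps <- mu -> gamma
  P4: eta <- zeta <- eps -> beta <- mu -> gamma
Condition 1 (no descendant of eta in the set): holds — descendants of eta are {gamma}; none are in {zeta}.
Condition 2 (every backdoor path blocked by {zeta}):
  P1: open — no interior node is in the conditioning set.
  P2: blocked at chain node zeta ∈ conditioning set.
  P3: blocked at chain node zeta ∈ conditioning set.
  P4: blocked at chain node zeta ∈ conditioning set.
{zeta} does not satisfy the backdoor criterion.

No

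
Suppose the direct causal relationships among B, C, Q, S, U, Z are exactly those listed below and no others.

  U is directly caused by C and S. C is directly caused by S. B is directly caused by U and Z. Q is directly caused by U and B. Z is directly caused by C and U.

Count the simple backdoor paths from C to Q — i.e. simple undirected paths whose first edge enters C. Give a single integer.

A backdoor path from C to Q is any simple undirected path whose first edge points into C (i.e. leaves C via a parent).
Parents of C: {S}.
Enumerating:
  P1: C <- S -> U -> Z -> B -> Q
  P2: C <- S -> U -> B -> Q
  P3: C <- S -> U -> Q
That exhausts the simple backdoor paths. Count: 3.

3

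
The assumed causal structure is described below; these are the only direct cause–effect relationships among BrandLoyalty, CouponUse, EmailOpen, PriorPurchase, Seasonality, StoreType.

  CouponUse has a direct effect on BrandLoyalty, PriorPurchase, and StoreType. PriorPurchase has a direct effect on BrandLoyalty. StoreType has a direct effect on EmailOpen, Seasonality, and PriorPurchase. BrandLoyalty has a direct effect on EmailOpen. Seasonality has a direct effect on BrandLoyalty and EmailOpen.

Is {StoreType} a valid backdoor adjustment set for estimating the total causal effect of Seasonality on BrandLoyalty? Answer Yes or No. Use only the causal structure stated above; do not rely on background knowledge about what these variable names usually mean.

Backdoor paths from Seasonality to BrandLoyalty (paths whose first edge points into Seasonality):
  P1: Seasonality <- StoreType <- CouponUse -> PriorPurchase -> BrandLoyalty
  P2: Seasonality <- StoreType <- CouponUse -> BrandLoyalty
  P3: Seasonality <- StoreType -> PriorPurchase <- CouponUse -> BrandLoyalty
  P4: Seasonality <- StoreType -> PriorPurchase -> BrandLoyalty
  P5: Seasonality <- StoreType -> EmailOpen <- BrandLoyalty
Condition 1 (no descendant of Seasonality in the set): holds — descendants of Seasonality are {BrandLoyalty, EmailOpen}; none are in {StoreType}.
Condition 2 (every backdoor path blocked by {StoreType}):
  P1: blocked at chain node StoreType ∈ conditioning set.
  P2: blocked at chain node StoreType ∈ conditioning set.
  P3: blocked at fork node StoreType ∈ conditioning set.
  P4: blocked at fork node StoreType ∈ conditioning set.
  P5: blocked at fork node StoreType ∈ conditioning set.
{StoreType} satisfies the backdoor criterion.

Yes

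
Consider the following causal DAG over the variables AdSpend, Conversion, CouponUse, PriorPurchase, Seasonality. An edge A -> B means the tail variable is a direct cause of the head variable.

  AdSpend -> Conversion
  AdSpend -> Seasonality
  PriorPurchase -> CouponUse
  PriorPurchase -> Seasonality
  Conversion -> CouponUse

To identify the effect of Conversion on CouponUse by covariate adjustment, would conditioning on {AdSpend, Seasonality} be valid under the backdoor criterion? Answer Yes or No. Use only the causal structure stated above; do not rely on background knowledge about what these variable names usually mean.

Yes

Backdoor paths from Conversion to CouponUse (paths whose first edge points into Conversion):
  P1: Conversion <- AdSpend -> Seasonality <- PriorPurchase -> CouponUse
Condition 1 (no descendant of Conversion in the set): holds — descendants of Conversion are {CouponUse}; none are in {AdSpend, Seasonality}.
Condition 2 (every backdoor path blocked by {AdSpend, Seasonality}):
  P1: blocked at fork node AdSpend ∈ conditioning set.
{AdSpend, Seasonality} satisfies the backdoor criterion.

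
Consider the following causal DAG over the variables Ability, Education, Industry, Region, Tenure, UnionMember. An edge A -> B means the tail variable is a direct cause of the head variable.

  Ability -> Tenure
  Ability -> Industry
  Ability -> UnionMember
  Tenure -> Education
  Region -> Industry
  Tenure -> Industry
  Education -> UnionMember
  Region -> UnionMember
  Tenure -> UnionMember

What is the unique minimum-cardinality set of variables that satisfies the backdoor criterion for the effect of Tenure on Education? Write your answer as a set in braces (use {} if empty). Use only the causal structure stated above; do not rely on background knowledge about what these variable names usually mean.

Variables eligible for adjustment (non-descendants of Tenure, excluding Tenure and Education): {Ability, Region}.
Backdoor paths from Tenure to Education:
  P1: Tenure <- Ability -> Industry <- Region -> UnionMember <- Education
  P2: Tenure <- Ability -> UnionMember <- Education
Each backdoor path contains an unconditioned collider, so every path is already blocked with the empty conditioning set:
  P1: blocked at collider Industry (neither it nor any descendant is in the conditioning set).
  P2: blocked at collider UnionMember (neither it nor any descendant is in the conditioning set).
The empty set is therefore the unique smallest valid set.

{}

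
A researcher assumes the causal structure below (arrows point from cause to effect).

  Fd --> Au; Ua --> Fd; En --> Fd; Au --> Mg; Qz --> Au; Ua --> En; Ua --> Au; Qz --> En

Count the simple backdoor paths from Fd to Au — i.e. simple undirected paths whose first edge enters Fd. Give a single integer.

A backdoor path from Fd to Au is any simple undirected path whose first edge points into Fd (i.e. leaves Fd via a parent).
Parents of Fd: {En, Ua}.
Enumerating:
  P1: Fd <- Ua -> En <- Qz -> Au
  P2: Fd <- Ua -> Au
  P3: Fd <- En <- Ua -> Au
  P4: Fd <- En <- Qz -> Au
That exhausts the simple backdoor paths. Count: 4.

4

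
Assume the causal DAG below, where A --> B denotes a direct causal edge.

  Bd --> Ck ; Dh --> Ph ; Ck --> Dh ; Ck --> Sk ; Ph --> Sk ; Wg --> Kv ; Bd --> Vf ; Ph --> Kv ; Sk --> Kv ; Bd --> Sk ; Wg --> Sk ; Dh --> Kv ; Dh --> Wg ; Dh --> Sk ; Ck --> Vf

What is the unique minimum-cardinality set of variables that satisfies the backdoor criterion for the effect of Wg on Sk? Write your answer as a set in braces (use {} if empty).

Variables eligible for adjustment (non-descendants of Wg, excluding Wg and Sk): {Bd, Ck, Dh, Ph, Vf}.
Backdoor paths from Wg to Sk:
  P1: Wg <- Dh <- Ck <- Bd -> Sk
  P2: Wg <- Dh <- Ck -> Vf <- Bd -> Sk
  P3: Wg <- Dh <- Ck -> Sk
  P4: Wg <- Dh -> Ph -> Sk
  P5: Wg <- Dh -> Ph -> Kv <- Sk
  P6: Wg <- Dh -> Sk
  P7: Wg <- Dh -> Kv <- Ph -> Sk
  P8: Wg <- Dh -> Kv <- Sk
The empty set is not sufficient: P1 (Wg <- Dh <- Ck <- Bd -> Sk) has no collider blocking it and no conditioned non-collider, so it is open.
Try {Dh}:
  P1: blocked at chain node Dh ∈ conditioning set.
  P2: blocked at chain node Dh ∈ conditioning set.
  P3: blocked at chain node Dh ∈ conditioning set.
  P4: blocked at fork node Dh ∈ conditioning set.
  P5: blocked at fork node Dh ∈ conditioning set.
  P6: blocked at fork node Dh ∈ conditioning set.
  P7: blocked at fork node Dh ∈ conditioning set.
  P8: blocked at fork node Dh ∈ conditioning set.
{Dh} contains no descendant of Wg and blocks every backdoor path.
No other singleton works — e.g. {Bd} leaves P3 open — so {Dh} is the unique smallest valid adjustment set.

{Dh}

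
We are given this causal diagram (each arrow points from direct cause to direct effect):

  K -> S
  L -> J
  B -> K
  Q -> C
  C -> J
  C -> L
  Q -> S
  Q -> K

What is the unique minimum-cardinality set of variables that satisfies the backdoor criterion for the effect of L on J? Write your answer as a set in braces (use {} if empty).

Variables eligible for adjustment (non-descendants of L, excluding L and J): {B, C, K, Q, S}.
Backdoor paths from L to J:
  P1: L <- C -> J
The empty set is not sufficient: P1 (L <- C -> J) has no collider blocking it and no conditioned non-collider, so it is open.
Try {C}:
  P1: blocked at fork node C ∈ conditioning set.
{C} contains no descendant of L and blocks every backdoor path.
No other singleton works — e.g. {B} leaves P1 open — so {C} is the unique smallest valid adjustment set.

{C}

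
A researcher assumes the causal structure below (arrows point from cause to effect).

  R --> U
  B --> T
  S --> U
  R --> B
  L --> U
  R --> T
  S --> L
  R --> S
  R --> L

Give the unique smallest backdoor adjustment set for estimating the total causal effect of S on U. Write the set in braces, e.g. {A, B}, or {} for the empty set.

Variables eligible for adjustment (non-descendants of S, excluding S and U): {B, R, T}.
Backdoor paths from S to U:
  P1: S <- R -> L -> U
  P2: S <- R -> U
The empty set is not sufficient: P1 (S <- R -> L -> U) has no collider blocking it and no conditioned non-collider, so it is open.
Try {R}:
  P1: blocked at fork node R ∈ conditioning set.
  P2: blocked at fork node R ∈ conditioning set.
{R} contains no descendant of S and blocks every backdoor path.
No other singleton works — e.g. {B} leaves P1 open — so {R} is the unique smallest valid adjustment set.

{R}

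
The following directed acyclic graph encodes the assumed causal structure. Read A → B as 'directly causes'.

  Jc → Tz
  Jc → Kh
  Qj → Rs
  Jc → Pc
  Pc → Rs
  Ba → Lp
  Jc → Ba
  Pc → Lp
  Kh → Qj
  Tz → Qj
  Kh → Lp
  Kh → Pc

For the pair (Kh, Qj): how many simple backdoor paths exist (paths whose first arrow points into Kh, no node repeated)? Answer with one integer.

A backdoor path from Kh to Qj is any simple undirected path whose first edge points into Kh (i.e. leaves Kh via a parent).
Parents of Kh: {Jc}.
Enumerating:
  P1: Kh <- Jc -> Tz -> Qj
  P2: Kh <- Jc -> Pc -> Rs <- Qj
  P3: Kh <- Jc -> Ba -> Lp <- Pc -> Rs <- Qj
That exhausts the simple backdoor paths. Count: 3.

3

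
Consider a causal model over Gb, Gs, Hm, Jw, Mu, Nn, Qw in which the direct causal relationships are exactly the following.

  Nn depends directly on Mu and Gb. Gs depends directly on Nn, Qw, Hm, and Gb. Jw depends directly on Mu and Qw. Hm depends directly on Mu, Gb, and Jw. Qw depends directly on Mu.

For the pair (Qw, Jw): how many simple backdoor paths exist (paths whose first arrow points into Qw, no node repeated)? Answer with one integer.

A backdoor path from Qw to Jw is any simple undirected path whose first edge points into Qw (i.e. leaves Qw via a parent).
Parents of Qw: {Mu}.
Enumerating:
  P1: Qw <- Mu -> Jw
  P2: Qw <- Mu -> Hm <- Jw
  P3: Qw <- Mu -> Nn <- Gb -> Hm <- Jw
  P4: Qw <- Mu -> Nn <- Gb -> Gs <- Hm <- Jw
  P5: Qw <- Mu -> Nn -> Gs <- Gb -> Hm <- Jw
  P6: Qw <- Mu -> Nn -> Gs <- Hm <- Jw
That exhausts the simple backdoor paths. Count: 6.

6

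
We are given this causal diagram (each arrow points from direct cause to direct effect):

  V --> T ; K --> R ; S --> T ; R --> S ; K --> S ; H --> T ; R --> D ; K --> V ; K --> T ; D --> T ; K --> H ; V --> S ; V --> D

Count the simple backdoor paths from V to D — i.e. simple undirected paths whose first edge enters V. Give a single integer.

8

A backdoor path from V to D is any simple undirected path whose first edge points into V (i.e. leaves V via a parent).
Parents of V: {K}.
Enumerating:
  P1: V <- K -> H -> T <- D
  P2: V <- K -> H -> T <- S <- R -> D
  P3: V <- K -> R -> D
  P4: V <- K -> R -> S -> T <- D
  P5: V <- K -> S <- R -> D
  P6: V <- K -> S -> T <- D
  P7: V <- K -> T <- D
  P8: V <- K -> T <- S <- R -> D
That exhausts the simple backdoor paths. Count: 8.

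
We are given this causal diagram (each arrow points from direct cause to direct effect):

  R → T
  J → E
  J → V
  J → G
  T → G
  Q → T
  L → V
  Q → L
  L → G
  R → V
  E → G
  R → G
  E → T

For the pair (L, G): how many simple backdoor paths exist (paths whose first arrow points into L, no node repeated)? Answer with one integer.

A backdoor path from L to G is any simple undirected path whose first edge points into L (i.e. leaves L via a parent).
Parents of L: {Q}.
Enumerating:
  P1: L <- Q -> T <- E <- J -> V <- R -> G
  P2: L <- Q -> T <- E <- J -> G
  P3: L <- Q -> T <- E -> G
  P4: L <- Q -> T <- R -> V <- J -> E -> G
  P5: L <- Q -> T <- R -> V <- J -> G
  P6: L <- Q -> T <- R -> G
  P7: L <- Q -> T -> G
That exhausts the simple backdoor paths. Count: 7.

7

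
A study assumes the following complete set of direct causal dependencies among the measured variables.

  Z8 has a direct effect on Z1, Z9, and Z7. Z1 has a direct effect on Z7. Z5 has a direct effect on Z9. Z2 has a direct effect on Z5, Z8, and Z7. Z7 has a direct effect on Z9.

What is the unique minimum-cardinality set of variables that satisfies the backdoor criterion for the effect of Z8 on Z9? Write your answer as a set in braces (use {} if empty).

{Z2}

Variables eligible for adjustment (non-descendants of Z8, excluding Z8 and Z9): {Z2, Z5}.
Backdoor paths from Z8 to Z9:
  P1: Z8 <- Z2 -> Z5 -> Z9
  P2: Z8 <- Z2 -> Z7 -> Z9
The empty set is not sufficient: P1 (Z8 <- Z2 -> Z5 -> Z9) has no collider blocking it and no conditioned non-collider, so it is open.
Try {Z2}:
  P1: blocked at fork node Z2 ∈ conditioning set.
  P2: blocked at fork node Z2 ∈ conditioning set.
{Z2} contains no descendant of Z8 and blocks every backdoor path.
No other singleton works — e.g. {Z5} leaves P2 open — so {Z2} is the unique smallest valid adjustment set.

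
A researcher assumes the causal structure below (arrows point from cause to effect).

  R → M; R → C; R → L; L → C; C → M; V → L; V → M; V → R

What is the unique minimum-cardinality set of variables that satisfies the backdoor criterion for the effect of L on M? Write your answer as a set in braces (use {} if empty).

Variables eligible for adjustment (non-descendants of L, excluding L and M): {R, V}.
Backdoor paths from L to M:
  P1: L <- V -> R -> C -> M
  P2: L <- V -> R -> M
  P3: L <- V -> M
  P4: L <- R <- V -> M
  P5: L <- R -> C -> M
  P6: L <- R -> M
The empty set is not sufficient: P1 (L <- V -> R -> C -> M) has no collider blocking it and no conditioned non-collider, so it is open.
Try {R, V}:
  P1: blocked at fork node V ∈ conditioning set.
  P2: blocked at fork node V ∈ conditioning set.
  P3: blocked at fork node V ∈ conditioning set.
  P4: blocked at chain node R ∈ conditioning set.
  P5: blocked at fork node R ∈ conditioning set.
  P6: blocked at fork node R ∈ conditioning set.
{R, V} contains no descendant of L and blocks every backdoor path.
Every element of {R, V} is needed (dropping R leaves P5 open; dropping V leaves P3 open), so no proper subset is valid.
Among all size-2 subsets of the eligible variables, only {R, V} blocks every backdoor path, so it is the unique smallest valid adjustment set.

{R, V}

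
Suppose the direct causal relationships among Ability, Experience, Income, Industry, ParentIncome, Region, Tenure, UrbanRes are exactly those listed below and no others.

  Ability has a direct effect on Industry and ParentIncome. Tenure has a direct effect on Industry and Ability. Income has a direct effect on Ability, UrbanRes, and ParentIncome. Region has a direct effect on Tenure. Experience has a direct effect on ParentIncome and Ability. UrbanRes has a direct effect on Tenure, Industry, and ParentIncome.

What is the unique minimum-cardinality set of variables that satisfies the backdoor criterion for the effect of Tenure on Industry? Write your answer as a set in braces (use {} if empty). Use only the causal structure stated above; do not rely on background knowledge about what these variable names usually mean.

{UrbanRes}

Variables eligible for adjustment (non-descendants of Tenure, excluding Tenure and Industry): {Experience, Income, Region, UrbanRes}.
Backdoor paths from Tenure to Industry:
  P1: Tenure <- UrbanRes <- Income -> Ability -> Industry
  P2: Tenure <- UrbanRes <- Income -> ParentIncome <- Experience -> Ability -> Industry
  P3: Tenure <- UrbanRes <- Income -> ParentIncome <- Ability -> Industry
  P4: Tenure <- UrbanRes -> ParentIncome <- Income -> Ability -> Industry
  P5: Tenure <- UrbanRes -> ParentIncome <- Experience -> Ability -> Industry
  P6: Tenure <- UrbanRes -> ParentIncome <- Ability -> Industry
  P7: Tenure <- UrbanRes -> Industry
The empty set is not sufficient: P1 (Tenure <- UrbanRes <- Income -> Ability -> Industry) has no collider blocking it and no conditioned non-collider, so it is open.
Try {UrbanRes}:
  P1: blocked at chain node UrbanRes ∈ conditioning set.
  P2: blocked at chain node UrbanRes ∈ conditioning set.
  P3: blocked at chain node UrbanRes ∈ conditioning set.
  P4: blocked at fork node UrbanRes ∈ conditioning set.
  P5: blocked at fork node UrbanRes ∈ conditioning set.
  P6: blocked at fork node UrbanRes ∈ conditioning set.
  P7: blocked at fork node UrbanRes ∈ conditioning set.
{UrbanRes} contains no descendant of Tenure and blocks every backdoor path.
No other singleton works — e.g. {Income} leaves P7 open — so {UrbanRes} is the unique smallest valid adjustment set.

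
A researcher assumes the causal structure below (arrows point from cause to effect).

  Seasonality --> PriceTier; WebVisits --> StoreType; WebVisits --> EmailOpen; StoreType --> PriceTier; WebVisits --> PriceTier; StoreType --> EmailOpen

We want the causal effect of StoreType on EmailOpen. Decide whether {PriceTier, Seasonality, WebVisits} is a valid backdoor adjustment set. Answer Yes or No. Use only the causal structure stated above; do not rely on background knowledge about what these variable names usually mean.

No

Backdoor paths from StoreType to EmailOpen (paths whose first edge points into StoreType):
  P1: StoreType <- WebVisits -> EmailOpen
Condition 1 (no descendant of StoreType in the set): FAILS — PriceTier is a descendant of StoreType.
Condition 2 (every backdoor path blocked by {PriceTier, Seasonality, WebVisits}):
  P1: blocked at fork node WebVisits ∈ conditioning set.
{PriceTier, Seasonality, WebVisits} does not satisfy the backdoor criterion.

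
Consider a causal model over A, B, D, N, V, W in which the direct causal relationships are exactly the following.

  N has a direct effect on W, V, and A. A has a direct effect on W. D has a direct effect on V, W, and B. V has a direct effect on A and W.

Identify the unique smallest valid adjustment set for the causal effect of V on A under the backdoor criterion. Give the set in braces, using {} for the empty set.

{N}

Variables eligible for adjustment (non-descendants of V, excluding V and A): {B, D, N}.
Backdoor paths from V to A:
  P1: V <- D -> W <- N -> A
  P2: V <- D -> W <- A
  P3: V <- N -> A
  P4: V <- N -> W <- A
The empty set is not sufficient: P3 (V <- N -> A) has no collider blocking it and no conditioned non-collider, so it is open.
Try {N}:
  P1: blocked at collider W (neither it nor any descendant is in the conditioning set).
  P2: blocked at collider W (neither it nor any descendant is in the conditioning set).
  P3: blocked at fork node N ∈ conditioning set.
  P4: blocked at fork node N ∈ conditioning set.
{N} contains no descendant of V and blocks every backdoor path.
No other singleton works — e.g. {D} leaves P3 open — so {N} is the unique smallest valid adjustment set.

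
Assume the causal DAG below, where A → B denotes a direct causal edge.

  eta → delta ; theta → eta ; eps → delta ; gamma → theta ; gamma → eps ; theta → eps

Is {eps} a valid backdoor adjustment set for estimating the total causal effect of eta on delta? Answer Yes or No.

Backdoor paths from eta to delta (paths whose first edge points into eta):
  P1: eta <- theta <- gamma -> eps -> delta
  P2: eta <- theta -> eps -> delta
Condition 1 (no descendant of eta in the set): holds — descendants of eta are {delta}; none are in {eps}.
Condition 2 (every backdoor path blocked by {eps}):
  P1: blocked at chain node eps ∈ conditioning set.
  P2: blocked at chain node eps ∈ conditioning set.
{eps} satisfies the backdoor criterion.

Yes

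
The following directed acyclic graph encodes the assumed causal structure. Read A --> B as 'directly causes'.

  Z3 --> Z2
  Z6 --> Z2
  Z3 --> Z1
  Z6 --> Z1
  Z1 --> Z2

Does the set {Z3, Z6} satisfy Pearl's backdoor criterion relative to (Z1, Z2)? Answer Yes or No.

Yes

Backdoor paths from Z1 to Z2 (paths whose first edge points into Z1):
  P1: Z1 <- Z3 -> Z2
  P2: Z1 <- Z6 -> Z2
Condition 1 (no descendant of Z1 in the set): holds — descendants of Z1 are {Z2}; none are in {Z3, Z6}.
Condition 2 (every backdoor path blocked by {Z3, Z6}):
  P1: blocked at fork node Z3 ∈ conditioning set.
  P2: blocked at fork node Z6 ∈ conditioning set.
{Z3, Z6} satisfies the backdoor criterion.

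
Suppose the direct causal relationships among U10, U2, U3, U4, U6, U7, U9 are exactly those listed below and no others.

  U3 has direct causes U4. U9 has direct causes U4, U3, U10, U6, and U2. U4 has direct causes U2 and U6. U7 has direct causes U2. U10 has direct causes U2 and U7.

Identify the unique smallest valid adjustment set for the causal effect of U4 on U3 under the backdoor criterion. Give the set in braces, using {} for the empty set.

{}

Variables eligible for adjustment (non-descendants of U4, excluding U4 and U3): {U10, U2, U6, U7}.
Backdoor paths from U4 to U3:
  P1: U4 <- U2 -> U7 -> U10 -> U9 <- U3
  P2: U4 <- U2 -> U10 -> U9 <- U3
  P3: U4 <- U2 -> U9 <- U3
  P4: U4 <- U6 -> U9 <- U3
Each backdoor path contains an unconditioned collider, so every path is already blocked with the empty conditioning set:
  P1: blocked at collider U9 (neither it nor any descendant is in the conditioning set).
  P2: blocked at collider U9 (neither it nor any descendant is in the conditioning set).
  P3: blocked at collider U9 (neither it nor any descendant is in the conditioning set).
  P4: blocked at collider U9 (neither it nor any descendant is in the conditioning set).
The empty set is therefore the unique smallest valid set.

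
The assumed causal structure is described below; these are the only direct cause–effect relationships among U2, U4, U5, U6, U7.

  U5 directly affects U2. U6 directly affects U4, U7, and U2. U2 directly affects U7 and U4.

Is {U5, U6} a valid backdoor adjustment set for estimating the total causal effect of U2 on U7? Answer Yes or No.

Yes

Backdoor paths from U2 to U7 (paths whose first edge points into U2):
  P1: U2 <- U6 -> U7
Condition 1 (no descendant of U2 in the set): holds — descendants of U2 are {U4, U7}; none are in {U5, U6}.
Condition 2 (every backdoor path blocked by {U5, U6}):
  P1: blocked at fork node U6 ∈ conditioning set.
{U5, U6} satisfies the backdoor criterion.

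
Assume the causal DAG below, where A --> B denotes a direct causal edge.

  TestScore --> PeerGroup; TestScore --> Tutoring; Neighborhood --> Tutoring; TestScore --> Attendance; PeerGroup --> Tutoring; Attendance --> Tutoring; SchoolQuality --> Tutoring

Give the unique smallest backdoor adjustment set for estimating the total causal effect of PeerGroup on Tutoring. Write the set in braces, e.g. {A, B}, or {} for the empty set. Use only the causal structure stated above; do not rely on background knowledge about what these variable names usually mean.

Variables eligible for adjustment (non-descendants of PeerGroup, excluding PeerGroup and Tutoring): {Attendance, Neighborhood, SchoolQuality, TestScore}.
Backdoor paths from PeerGroup to Tutoring:
  P1: PeerGroup <- TestScore -> Attendance -> Tutoring
  P2: PeerGroup <- TestScore -> Tutoring
The empty set is not sufficient: P1 (PeerGroup <- TestScore -> Attendance -> Tutoring) has no collider blocking it and no conditioned non-collider, so it is open.
Try {TestScore}:
  P1: blocked at fork node TestScore ∈ conditioning set.
  P2: blocked at fork node TestScore ∈ conditioning set.
{TestScore} contains no descendant of PeerGroup and blocks every backdoor path.
No other singleton works — e.g. {SchoolQuality} leaves P1 open — so {TestScore} is the unique smallest valid adjustment set.

{TestScore}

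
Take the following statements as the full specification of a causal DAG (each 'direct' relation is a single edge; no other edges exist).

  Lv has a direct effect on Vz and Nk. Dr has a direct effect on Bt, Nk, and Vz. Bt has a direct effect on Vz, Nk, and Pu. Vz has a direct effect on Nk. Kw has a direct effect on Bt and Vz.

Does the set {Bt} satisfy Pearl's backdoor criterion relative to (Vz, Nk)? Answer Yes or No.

Backdoor paths from Vz to Nk (paths whose first edge points into Vz):
  P1: Vz <- Lv -> Nk
  P2: Vz <- Kw -> Bt <- Dr -> Nk
  P3: Vz <- Kw -> Bt -> Nk
  P4: Vz <- Dr -> Bt -> Nk
  P5: Vz <- Dr -> Nk
  P6: Vz <- Bt <- Dr -> Nk
  P7: Vz <- Bt -> Nk
Condition 1 (no descendant of Vz in the set): holds — descendants of Vz are {Nk}; none are in {Bt}.
Condition 2 (every backdoor path blocked by {Bt}):
  P1: open — no interior node is in the conditioning set.
  P2: open — collider(s) Bt are conditioned on (or have a conditioned descendant) and no non-collider on the path is in the set.
  P3: blocked at chain node Bt ∈ conditioning set.
  P4: blocked at chain node Bt ∈ conditioning set.
  P5: open — no interior node is in the conditioning set.
  P6: blocked at chain node Bt ∈ conditioning set.
  P7: blocked at fork node Bt ∈ conditioning set.
{Bt} does not satisfy the backdoor criterion.

No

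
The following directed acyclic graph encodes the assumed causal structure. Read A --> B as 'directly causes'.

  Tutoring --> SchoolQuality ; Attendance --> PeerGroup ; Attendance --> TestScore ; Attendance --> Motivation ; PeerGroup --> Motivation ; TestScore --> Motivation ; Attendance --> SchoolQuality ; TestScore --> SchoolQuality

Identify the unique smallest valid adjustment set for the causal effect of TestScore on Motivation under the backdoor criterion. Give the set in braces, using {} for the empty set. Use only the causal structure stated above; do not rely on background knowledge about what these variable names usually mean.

{Attendance}

Variables eligible for adjustment (non-descendants of TestScore, excluding TestScore and Motivation): {Attendance, PeerGroup, Tutoring}.
Backdoor paths from TestScore to Motivation:
  P1: TestScore <- Attendance -> PeerGroup -> Motivation
  P2: TestScore <- Attendance -> Motivation
The empty set is not sufficient: P1 (TestScore <- Attendance -> PeerGroup -> Motivation) has no collider blocking it and no conditioned non-collider, so it is open.
Try {Attendance}:
  P1: blocked at fork node Attendance ∈ conditioning set.
  P2: blocked at fork node Attendance ∈ conditioning set.
{Attendance} contains no descendant of TestScore and blocks every backdoor path.
No other singleton works — e.g. {Tutoring} leaves P1 open — so {Attendance} is the unique smallest valid adjustment set.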